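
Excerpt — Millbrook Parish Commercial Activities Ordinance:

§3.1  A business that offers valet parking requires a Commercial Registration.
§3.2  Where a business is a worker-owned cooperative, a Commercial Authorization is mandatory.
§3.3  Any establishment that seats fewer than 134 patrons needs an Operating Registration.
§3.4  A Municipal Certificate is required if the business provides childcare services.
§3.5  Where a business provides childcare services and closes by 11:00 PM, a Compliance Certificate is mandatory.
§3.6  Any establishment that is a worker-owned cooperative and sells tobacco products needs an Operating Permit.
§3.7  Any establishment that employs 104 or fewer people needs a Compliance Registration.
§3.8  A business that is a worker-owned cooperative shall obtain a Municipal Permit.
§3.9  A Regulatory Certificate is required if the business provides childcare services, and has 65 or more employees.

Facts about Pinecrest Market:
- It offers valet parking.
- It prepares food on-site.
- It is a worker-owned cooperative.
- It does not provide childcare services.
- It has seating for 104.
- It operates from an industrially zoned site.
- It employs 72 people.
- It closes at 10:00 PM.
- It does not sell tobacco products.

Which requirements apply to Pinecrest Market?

Commercial Authorization, Commercial Registration, Compliance Registration, Municipal Permit, Operating Registration

§3.1 offers valet parking → Commercial Registration required.
§3.2 is a worker-owned cooperative → Commercial Authorization required.
§3.3 seating 104 < 134 → Operating Registration required.
§3.4 does not provide childcare services → Municipal Certificate not required.
§3.5 does not provide childcare services; closes 10:00 PM, at/before 11:00 PM → Compliance Certificate not required.
§3.6 is a worker-owned cooperative; does not sell tobacco products → Operating Permit not required.
§3.7 employees 72 ≤ 104 → Compliance Registration required.
§3.8 is a worker-owned cooperative → Municipal Permit required.
§3.9 does not provide childcare services; employees 72 ≥ 65 → Regulatory Certificate not required.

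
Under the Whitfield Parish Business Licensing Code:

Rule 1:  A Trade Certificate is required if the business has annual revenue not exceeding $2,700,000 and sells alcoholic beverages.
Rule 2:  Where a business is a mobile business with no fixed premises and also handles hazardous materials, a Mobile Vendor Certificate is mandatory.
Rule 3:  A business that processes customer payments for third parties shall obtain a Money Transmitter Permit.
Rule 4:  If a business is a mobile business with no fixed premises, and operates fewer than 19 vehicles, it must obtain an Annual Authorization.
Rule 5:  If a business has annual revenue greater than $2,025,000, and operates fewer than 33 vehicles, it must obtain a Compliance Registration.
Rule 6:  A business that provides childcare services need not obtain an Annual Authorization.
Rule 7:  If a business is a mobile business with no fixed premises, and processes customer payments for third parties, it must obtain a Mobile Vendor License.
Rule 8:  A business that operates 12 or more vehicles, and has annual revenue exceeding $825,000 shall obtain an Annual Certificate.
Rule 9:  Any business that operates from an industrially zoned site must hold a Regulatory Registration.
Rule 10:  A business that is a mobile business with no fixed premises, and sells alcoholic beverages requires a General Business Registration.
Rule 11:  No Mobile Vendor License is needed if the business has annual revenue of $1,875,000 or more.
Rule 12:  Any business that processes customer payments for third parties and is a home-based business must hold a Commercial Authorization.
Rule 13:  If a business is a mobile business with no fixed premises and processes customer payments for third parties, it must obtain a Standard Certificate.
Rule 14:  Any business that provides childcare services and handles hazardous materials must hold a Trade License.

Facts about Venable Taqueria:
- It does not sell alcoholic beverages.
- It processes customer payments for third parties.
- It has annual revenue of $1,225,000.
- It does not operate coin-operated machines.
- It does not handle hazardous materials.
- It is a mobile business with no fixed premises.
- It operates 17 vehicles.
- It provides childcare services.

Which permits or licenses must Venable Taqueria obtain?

Annual Certificate, Mobile Vendor License, Money Transmitter Permit, Standard Certificate

Rule 1: revenue $1,225,000 ≤ $2,700,000; does not sell alcoholic beverages → Trade Certificate not required.
Rule 2: is a mobile business with no fixed premises; does not handle hazardous materials → Mobile Vendor Certificate not required.
Rule 3: processes customer payments for third parties → Money Transmitter Permit required.
Rule 4: is a mobile business with no fixed premises; vehicles 17 < 19 → Annual Authorization required.
Rule 5: revenue $1,225,000 ≤ $2,025,000; vehicles 17 < 33 → Compliance Registration not required.
Rule 6: provides childcare services → exempt from Annual Authorization.
Rule 7: is a mobile business with no fixed premises; processes customer payments for third parties → Mobile Vendor License required.
Rule 8: vehicles 17 ≥ 12; revenue $1,225,000 > $825,000 → Annual Certificate required.
Rule 9: is a mobile business with no fixed premises (not: operates from an industrially zoned site) → Regulatory Registration not required.
Rule 10: is a mobile business with no fixed premises; does not sell alcoholic beverages → General Business Registration not required.
Rule 11: revenue $1,225,000 < $1,875,000 → Mobile Vendor License exemption does not apply.
Rule 12: processes customer payments for third parties; is a mobile business with no fixed premises (not: is a home-based business) → Commercial Authorization not required.
Rule 13: is a mobile business with no fixed premises; processes customer payments for third parties → Standard Certificate required.
Rule 14: provides childcare services; does not handle hazardous materials → Trade License not required.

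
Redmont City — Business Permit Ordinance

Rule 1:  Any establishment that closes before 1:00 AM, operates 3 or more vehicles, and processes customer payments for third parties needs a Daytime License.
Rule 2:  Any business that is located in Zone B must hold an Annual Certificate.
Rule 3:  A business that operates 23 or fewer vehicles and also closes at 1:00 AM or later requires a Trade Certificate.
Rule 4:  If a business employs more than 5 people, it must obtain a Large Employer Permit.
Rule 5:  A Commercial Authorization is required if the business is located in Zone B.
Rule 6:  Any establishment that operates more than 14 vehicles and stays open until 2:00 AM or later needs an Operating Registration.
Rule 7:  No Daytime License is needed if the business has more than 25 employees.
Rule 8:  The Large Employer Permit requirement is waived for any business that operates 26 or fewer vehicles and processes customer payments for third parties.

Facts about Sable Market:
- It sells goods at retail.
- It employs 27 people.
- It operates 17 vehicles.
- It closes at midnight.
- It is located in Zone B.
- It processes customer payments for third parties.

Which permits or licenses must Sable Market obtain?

Annual Certificate, Commercial Authorization

Rule 1: closes midnight, at/before 1:00 AM; vehicles 17 ≥ 3; processes customer payments for third parties → Daytime License required.
Rule 2: is located in Zone B → Annual Certificate required.
Rule 3: vehicles 17 ≤ 23; closes midnight, at/before 1:00 AM → Trade Certificate not required.
Rule 4: employees 27 > 5 → Large Employer Permit required.
Rule 5: is located in Zone B → Commercial Authorization required.
Rule 6: vehicles 17 > 14; closes midnight, at/before 2:00 AM → Operating Registration not required.
Rule 7: employees 27 > 25 → exempt from Daytime License.
Rule 8: vehicles 17 ≤ 26; processes customer payments for third parties → exempt from Large Employer Permit.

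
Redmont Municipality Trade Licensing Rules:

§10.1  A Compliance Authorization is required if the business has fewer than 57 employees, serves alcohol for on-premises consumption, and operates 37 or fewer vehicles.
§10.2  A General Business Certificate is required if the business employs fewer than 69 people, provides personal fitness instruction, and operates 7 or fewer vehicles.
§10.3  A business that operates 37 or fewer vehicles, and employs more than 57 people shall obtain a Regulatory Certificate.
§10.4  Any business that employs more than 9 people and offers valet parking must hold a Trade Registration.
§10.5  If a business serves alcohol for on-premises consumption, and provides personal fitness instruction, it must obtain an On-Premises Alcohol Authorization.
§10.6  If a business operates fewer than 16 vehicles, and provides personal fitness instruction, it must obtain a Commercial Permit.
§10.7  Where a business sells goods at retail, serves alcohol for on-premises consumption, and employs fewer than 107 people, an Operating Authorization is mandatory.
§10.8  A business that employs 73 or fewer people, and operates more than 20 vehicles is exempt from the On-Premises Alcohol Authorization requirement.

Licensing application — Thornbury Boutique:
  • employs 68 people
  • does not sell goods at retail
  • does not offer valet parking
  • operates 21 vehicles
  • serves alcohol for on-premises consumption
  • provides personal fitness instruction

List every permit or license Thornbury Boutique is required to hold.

§10.1 employees 68 ≥ 57; serves alcohol for on-premises consumption; vehicles 21 ≤ 37 → Compliance Authorization not required.
§10.2 employees 68 < 69; provides personal fitness instruction; vehicles 21 > 7 → General Business Certificate not required.
§10.3 vehicles 21 ≤ 37; employees 68 > 57 → Regulatory Certificate required.
§10.4 employees 68 > 9; does not offer valet parking → Trade Registration not required.
§10.5 serves alcohol for on-premises consumption; provides personal fitness instruction → On-Premises Alcohol Authorization required.
§10.6 vehicles 21 ≥ 16; provides personal fitness instruction → Commercial Permit not required.
§10.7 does not sell goods at retail; serves alcohol for on-premises consumption; employees 68 < 107 → Operating Authorization not required.
§10.8 employees 68 ≤ 73; vehicles 21 > 20 → exempt from On-Premises Alcohol Authorization.

Regulatory Certificate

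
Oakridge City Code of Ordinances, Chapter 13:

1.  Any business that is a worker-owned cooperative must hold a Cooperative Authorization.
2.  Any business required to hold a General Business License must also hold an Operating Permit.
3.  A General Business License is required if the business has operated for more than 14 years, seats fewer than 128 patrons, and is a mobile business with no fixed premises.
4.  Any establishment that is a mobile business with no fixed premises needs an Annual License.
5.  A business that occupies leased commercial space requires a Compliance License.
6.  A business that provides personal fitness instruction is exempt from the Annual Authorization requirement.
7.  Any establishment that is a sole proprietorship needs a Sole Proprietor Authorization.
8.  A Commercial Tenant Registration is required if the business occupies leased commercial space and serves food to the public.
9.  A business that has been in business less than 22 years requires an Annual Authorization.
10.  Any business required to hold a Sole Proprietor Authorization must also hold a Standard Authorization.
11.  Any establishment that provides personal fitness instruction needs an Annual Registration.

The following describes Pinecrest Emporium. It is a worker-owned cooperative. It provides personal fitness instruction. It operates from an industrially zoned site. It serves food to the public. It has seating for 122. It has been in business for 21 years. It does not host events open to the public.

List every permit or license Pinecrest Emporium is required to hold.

Annual Registration, Cooperative Authorization

1. is a worker-owned cooperative → Cooperative Authorization required.
2. General Business License is not required → no effect.
3. years in business 21 > 14; seating 122 < 128; operates from an industrially zoned site (not: is a mobile business with no fixed premises) → General Business License not required.
4. operates from an industrially zoned site (not: is a mobile business with no fixed premises) → Annual License not required.
5. operates from an industrially zoned site (not: occupies leased commercial space) → Compliance License not required.
6. provides personal fitness instruction → exempt from Annual Authorization.
7. is a worker-owned cooperative (not: is a sole proprietorship) → Sole Proprietor Authorization not required.
8. operates from an industrially zoned site (not: occupies leased commercial space); serves food to the public → Commercial Tenant Registration not required.
9. years in business 21 < 22 → Annual Authorization required.
10. Sole Proprietor Authorization is not required → no effect.
11. provides personal fitness instruction → Annual Registration required.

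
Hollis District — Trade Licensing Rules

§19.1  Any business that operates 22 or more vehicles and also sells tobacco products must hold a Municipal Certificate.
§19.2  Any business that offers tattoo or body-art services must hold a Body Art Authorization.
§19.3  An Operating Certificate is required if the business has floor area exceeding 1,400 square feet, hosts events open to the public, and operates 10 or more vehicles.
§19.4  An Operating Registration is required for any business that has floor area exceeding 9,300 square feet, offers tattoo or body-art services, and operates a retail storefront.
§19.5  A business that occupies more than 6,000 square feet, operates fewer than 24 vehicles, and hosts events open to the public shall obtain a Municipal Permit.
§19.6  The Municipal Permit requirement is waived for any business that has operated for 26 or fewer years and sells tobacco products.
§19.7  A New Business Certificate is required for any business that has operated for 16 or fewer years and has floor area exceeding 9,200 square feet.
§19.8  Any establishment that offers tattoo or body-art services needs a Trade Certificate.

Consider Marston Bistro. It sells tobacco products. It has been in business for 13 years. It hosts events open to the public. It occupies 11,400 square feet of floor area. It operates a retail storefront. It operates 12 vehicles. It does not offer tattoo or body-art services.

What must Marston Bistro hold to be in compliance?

§19.1 vehicles 12 < 22; sells tobacco products → Municipal Certificate not required.
§19.2 does not offer tattoo or body-art services → Body Art Authorization not required.
§19.3 floor area 11,400 square feet > 1,400 square feet; hosts events open to the public; vehicles 12 ≥ 10 → Operating Certificate required.
§19.4 floor area 11,400 square feet > 9,300 square feet; does not offer tattoo or body-art services; operates a retail storefront → Operating Registration not required.
§19.5 floor area 11,400 square feet > 6,000 square feet; vehicles 12 < 24; hosts events open to the public → Municipal Permit required.
§19.6 years in business 13 ≤ 26; sells tobacco products → exempt from Municipal Permit.
§19.7 years in business 13 ≤ 16; floor area 11,400 square feet > 9,200 square feet → New Business Certificate required.
§19.8 does not offer tattoo or body-art services → Trade Certificate not required.

New Business Certificate, Operating Certificate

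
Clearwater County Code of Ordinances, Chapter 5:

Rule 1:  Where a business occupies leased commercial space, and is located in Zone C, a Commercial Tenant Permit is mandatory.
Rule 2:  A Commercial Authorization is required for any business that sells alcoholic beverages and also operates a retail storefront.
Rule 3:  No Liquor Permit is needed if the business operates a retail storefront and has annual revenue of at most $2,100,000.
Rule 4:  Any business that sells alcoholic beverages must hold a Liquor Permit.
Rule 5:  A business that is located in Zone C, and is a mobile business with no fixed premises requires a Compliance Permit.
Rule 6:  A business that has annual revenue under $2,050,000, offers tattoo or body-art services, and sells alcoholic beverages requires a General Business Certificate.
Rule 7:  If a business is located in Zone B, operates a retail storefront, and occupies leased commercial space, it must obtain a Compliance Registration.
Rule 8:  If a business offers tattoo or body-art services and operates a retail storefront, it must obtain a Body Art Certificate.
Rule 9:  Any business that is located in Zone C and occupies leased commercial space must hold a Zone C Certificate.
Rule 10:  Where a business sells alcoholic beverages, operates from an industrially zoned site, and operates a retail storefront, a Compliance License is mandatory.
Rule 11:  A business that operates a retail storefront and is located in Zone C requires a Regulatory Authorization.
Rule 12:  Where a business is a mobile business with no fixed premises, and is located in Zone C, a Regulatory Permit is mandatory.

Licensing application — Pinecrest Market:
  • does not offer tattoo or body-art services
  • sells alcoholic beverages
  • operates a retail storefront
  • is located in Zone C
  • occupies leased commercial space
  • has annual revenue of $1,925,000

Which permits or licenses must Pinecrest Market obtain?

Rule 1: occupies leased commercial space; is located in Zone C → Commercial Tenant Permit required.
Rule 2: sells alcoholic beverages; operates a retail storefront → Commercial Authorization required.
Rule 3: operates a retail storefront; revenue $1,925,000 ≤ $2,100,000 → exempt from Liquor Permit.
Rule 4: sells alcoholic beverages → Liquor Permit required.
Rule 5: is located in Zone C; occupies leased commercial space (not: is a mobile business with no fixed premises) → Compliance Permit not required.
Rule 6: revenue $1,925,000 < $2,050,000; does not offer tattoo or body-art services; sells alcoholic beverages → General Business Certificate not required.
Rule 7: is located in Zone C (not: is located in Zone B); operates a retail storefront; occupies leased commercial space → Compliance Registration not required.
Rule 8: does not offer tattoo or body-art services; operates a retail storefront → Body Art Certificate not required.
Rule 9: is located in Zone C; occupies leased commercial space → Zone C Certificate required.
Rule 10: sells alcoholic beverages; occupies leased commercial space (not: operates from an industrially zoned site); operates a retail storefront → Compliance License not required.
Rule 11: operates a retail storefront; is located in Zone C → Regulatory Authorization required.
Rule 12: occupies leased commercial space (not: is a mobile business with no fixed premises); is located in Zone C → Regulatory Permit not required.

Commercial Authorization, Commercial Tenant Permit, Regulatory Authorization, Zone C Certificate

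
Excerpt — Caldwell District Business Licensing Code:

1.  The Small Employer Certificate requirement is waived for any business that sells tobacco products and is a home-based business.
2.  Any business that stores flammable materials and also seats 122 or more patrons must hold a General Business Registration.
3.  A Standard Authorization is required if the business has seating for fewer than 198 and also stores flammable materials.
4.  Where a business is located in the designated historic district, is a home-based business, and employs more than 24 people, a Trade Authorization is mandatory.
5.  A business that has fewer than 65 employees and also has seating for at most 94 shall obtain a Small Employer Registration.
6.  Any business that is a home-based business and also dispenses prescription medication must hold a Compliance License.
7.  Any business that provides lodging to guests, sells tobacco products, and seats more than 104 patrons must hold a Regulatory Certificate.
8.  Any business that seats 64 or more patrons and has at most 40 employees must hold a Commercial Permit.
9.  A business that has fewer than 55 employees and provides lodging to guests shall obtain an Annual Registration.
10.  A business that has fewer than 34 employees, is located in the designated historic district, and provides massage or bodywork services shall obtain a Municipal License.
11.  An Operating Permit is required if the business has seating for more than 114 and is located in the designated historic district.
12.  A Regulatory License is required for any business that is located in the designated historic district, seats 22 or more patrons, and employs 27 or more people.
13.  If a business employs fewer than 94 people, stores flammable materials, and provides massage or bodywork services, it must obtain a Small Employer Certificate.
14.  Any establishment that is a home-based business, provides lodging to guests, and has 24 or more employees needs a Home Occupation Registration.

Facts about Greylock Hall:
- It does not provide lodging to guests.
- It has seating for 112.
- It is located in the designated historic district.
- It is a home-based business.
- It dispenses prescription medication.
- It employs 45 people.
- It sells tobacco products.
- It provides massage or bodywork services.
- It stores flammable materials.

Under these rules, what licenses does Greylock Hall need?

1. sells tobacco products; is a home-based business → exempt from Small Employer Certificate.
2. stores flammable materials; seating 112 < 122 → General Business Registration not required.
3. seating 112 < 198; stores flammable materials → Standard Authorization required.
4. is located in the designated historic district; is a home-based business; employees 45 > 24 → Trade Authorization required.
5. employees 45 < 65; seating 112 > 94 → Small Employer Registration not required.
6. is a home-based business; dispenses prescription medication → Compliance License required.
7. does not provide lodging to guests; sells tobacco products; seating 112 > 104 → Regulatory Certificate not required.
8. seating 112 ≥ 64; employees 45 > 40 → Commercial Permit not required.
9. employees 45 < 55; does not provide lodging to guests → Annual Registration not required.
10. employees 45 ≥ 34; is located in the designated historic district; provides massage or bodywork services → Municipal License not required.
11. seating 112 ≤ 114; is located in the designated historic district → Operating Permit not required.
12. is located in the designated historic district; seating 112 ≥ 22; employees 45 ≥ 27 → Regulatory License required.
13. employees 45 < 94; stores flammable materials; provides massage or bodywork services → Small Employer Certificate required.
14. is a home-based business; does not provide lodging to guests; employees 45 ≥ 24 → Home Occupation Registration not required.

Compliance License, Regulatory License, Standard Authorization, Trade Authorization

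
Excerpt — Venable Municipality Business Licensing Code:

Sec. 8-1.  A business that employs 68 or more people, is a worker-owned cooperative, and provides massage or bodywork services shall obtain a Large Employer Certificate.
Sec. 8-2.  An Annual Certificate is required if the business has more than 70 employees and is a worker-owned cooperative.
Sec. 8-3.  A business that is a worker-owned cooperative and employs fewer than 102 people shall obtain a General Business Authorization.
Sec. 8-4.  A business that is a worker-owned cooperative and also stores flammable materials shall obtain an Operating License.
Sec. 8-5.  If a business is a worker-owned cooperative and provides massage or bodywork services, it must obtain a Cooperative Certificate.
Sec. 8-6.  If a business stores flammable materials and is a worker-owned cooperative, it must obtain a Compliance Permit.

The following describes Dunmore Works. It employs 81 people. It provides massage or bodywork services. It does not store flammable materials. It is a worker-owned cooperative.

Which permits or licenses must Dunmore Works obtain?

Sec. 8-1. employees 81 ≥ 68; is a worker-owned cooperative; provides massage or bodywork services → Large Employer Certificate required.
Sec. 8-2. employees 81 > 70; is a worker-owned cooperative → Annual Certificate required.
Sec. 8-3. is a worker-owned cooperative; employees 81 < 102 → General Business Authorization required.
Sec. 8-4. is a worker-owned cooperative; does not store flammable materials → Operating License not required.
Sec. 8-5. is a worker-owned cooperative; provides massage or bodywork services → Cooperative Certificate required.
Sec. 8-6. does not store flammable materials; is a worker-owned cooperative → Compliance Permit not required.

Annual Certificate, Cooperative Certificate, General Business Authorization, Large Employer Certificate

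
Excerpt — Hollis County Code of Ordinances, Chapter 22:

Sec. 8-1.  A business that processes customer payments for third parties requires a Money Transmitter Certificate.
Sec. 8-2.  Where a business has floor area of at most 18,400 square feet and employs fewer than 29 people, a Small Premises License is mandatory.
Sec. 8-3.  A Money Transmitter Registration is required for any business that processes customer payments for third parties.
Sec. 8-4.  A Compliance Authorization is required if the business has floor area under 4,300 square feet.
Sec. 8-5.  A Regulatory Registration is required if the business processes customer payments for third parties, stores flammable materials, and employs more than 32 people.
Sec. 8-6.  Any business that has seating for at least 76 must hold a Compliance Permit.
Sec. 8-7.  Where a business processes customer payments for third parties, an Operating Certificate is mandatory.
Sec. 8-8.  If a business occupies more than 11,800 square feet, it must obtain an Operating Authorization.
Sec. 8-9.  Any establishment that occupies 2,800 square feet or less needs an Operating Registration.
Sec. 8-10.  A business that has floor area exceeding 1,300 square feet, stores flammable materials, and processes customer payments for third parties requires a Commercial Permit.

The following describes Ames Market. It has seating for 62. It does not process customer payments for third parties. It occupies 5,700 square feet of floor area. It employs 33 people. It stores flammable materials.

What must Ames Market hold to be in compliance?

Sec. 8-1. does not process customer payments for third parties → Money Transmitter Certificate not required.
Sec. 8-2. floor area 5,700 square feet ≤ 18,400 square feet; employees 33 ≥ 29 → Small Premises License not required.
Sec. 8-3. does not process customer payments for third parties → Money Transmitter Registration not required.
Sec. 8-4. floor area 5,700 square feet ≥ 4,300 square feet → Compliance Authorization not required.
Sec. 8-5. does not process customer payments for third parties; stores flammable materials; employees 33 > 32 → Regulatory Registration not required.
Sec. 8-6. seating 62 < 76 → Compliance Permit not required.
Sec. 8-7. does not process customer payments for third parties → Operating Certificate not required.
Sec. 8-8. floor area 5,700 square feet ≤ 11,800 square feet → Operating Authorization not required.
Sec. 8-9. floor area 5,700 square feet > 2,800 square feet → Operating Registration not required.
Sec. 8-10. floor area 5,700 square feet > 1,300 square feet; stores flammable materials; does not process customer payments for third parties → Commercial Permit not required.

None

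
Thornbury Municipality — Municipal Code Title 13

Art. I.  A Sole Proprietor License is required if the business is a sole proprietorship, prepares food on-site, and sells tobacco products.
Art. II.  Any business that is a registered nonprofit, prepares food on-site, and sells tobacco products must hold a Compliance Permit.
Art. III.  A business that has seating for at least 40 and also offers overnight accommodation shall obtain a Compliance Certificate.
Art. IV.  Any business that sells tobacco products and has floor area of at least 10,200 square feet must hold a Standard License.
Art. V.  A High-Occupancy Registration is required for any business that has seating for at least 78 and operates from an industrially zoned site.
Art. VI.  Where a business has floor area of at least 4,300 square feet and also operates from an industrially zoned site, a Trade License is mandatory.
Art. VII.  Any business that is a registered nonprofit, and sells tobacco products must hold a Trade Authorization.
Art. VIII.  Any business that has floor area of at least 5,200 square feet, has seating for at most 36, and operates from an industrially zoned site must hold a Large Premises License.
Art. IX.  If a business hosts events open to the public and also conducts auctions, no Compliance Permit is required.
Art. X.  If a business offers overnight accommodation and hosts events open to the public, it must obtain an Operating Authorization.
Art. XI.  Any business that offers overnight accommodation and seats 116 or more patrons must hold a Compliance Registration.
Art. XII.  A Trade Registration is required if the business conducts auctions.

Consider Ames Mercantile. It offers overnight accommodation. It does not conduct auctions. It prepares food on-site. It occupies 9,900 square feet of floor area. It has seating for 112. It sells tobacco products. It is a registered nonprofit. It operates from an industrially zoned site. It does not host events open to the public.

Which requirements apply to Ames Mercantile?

Art. I. is a registered nonprofit (not: is a sole proprietorship); prepares food on-site; sells tobacco products → Sole Proprietor License not required.
Art. II. is a registered nonprofit; prepares food on-site; sells tobacco products → Compliance Permit required.
Art. III. seating 112 ≥ 40; offers overnight accommodation → Compliance Certificate required.
Art. IV. sells tobacco products; floor area 9,900 square feet < 10,200 square feet → Standard License not required.
Art. V. seating 112 ≥ 78; operates from an industrially zoned site → High-Occupancy Registration required.
Art. VI. floor area 9,900 square feet ≥ 4,300 square feet; operates from an industrially zoned site → Trade License required.
Art. VII. is a registered nonprofit; sells tobacco products → Trade Authorization required.
Art. VIII. floor area 9,900 square feet ≥ 5,200 square feet; seating 112 > 36; operates from an industrially zoned site → Large Premises License not required.
Art. IX. does not host events open to the public; does not conduct auctions → Compliance Permit exemption does not apply.
Art. X. offers overnight accommodation; does not host events open to the public → Operating Authorization not required.
Art. XI. offers overnight accommodation; seating 112 < 116 → Compliance Registration not required.
Art. XII. does not conduct auctions → Trade Registration not required.

Compliance Certificate, Compliance Permit, High-Occupancy Registration, Trade Authorization, Trade License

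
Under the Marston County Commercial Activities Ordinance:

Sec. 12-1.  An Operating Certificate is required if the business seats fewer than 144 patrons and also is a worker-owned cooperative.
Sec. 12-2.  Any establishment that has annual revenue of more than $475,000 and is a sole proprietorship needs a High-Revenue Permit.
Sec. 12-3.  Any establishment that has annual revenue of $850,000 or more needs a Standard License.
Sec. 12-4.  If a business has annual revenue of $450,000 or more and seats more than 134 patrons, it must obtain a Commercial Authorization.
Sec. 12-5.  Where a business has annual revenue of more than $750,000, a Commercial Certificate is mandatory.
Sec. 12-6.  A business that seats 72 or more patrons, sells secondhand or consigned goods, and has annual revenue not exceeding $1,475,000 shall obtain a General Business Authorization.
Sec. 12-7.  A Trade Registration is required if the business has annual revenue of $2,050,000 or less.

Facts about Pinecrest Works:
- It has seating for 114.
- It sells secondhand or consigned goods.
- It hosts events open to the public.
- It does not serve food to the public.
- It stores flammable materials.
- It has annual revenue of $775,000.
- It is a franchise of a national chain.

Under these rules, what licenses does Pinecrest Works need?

Sec. 12-1. seating 114 < 144; is a franchise of a national chain (not: is a worker-owned cooperative) → Operating Certificate not required.
Sec. 12-2. revenue $775,000 > $475,000; is a franchise of a national chain (not: is a sole proprietorship) → High-Revenue Permit not required.
Sec. 12-3. revenue $775,000 < $850,000 → Standard License not required.
Sec. 12-4. revenue $775,000 ≥ $450,000; seating 114 ≤ 134 → Commercial Authorization not required.
Sec. 12-5. revenue $775,000 > $750,000 → Commercial Certificate required.
Sec. 12-6. seating 114 ≥ 72; sells secondhand or consigned goods; revenue $775,000 ≤ $1,475,000 → General Business Authorization required.
Sec. 12-7. revenue $775,000 ≤ $2,050,000 → Trade Registration required.

Commercial Certificate, General Business Authorization, Trade Registration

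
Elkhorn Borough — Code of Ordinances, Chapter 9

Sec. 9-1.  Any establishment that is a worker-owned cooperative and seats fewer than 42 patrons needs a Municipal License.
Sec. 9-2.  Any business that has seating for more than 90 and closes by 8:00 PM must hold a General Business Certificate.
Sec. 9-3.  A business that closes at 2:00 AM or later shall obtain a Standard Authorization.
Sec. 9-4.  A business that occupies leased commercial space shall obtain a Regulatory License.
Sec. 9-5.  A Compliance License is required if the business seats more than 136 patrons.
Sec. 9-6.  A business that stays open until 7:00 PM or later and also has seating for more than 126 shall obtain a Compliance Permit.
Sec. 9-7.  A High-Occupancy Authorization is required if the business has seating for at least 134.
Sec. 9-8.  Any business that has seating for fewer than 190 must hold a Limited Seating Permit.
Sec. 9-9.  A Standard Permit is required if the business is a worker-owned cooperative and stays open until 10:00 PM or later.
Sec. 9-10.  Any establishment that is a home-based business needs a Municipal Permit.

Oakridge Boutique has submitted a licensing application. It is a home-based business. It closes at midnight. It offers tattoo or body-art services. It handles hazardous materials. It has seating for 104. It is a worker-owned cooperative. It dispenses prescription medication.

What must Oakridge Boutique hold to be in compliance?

Limited Seating Permit, Municipal Permit, Standard Permit

Sec. 9-1. is a worker-owned cooperative; seating 104 ≥ 42 → Municipal License not required.
Sec. 9-2. seating 104 > 90; closes midnight, after 8:00 PM → General Business Certificate not required.
Sec. 9-3. closes midnight, at/before 2:00 AM → Standard Authorization not required.
Sec. 9-4. is a home-based business (not: occupies leased commercial space) → Regulatory License not required.
Sec. 9-5. seating 104 ≤ 136 → Compliance License not required.
Sec. 9-6. closes midnight, after 7:00 PM; seating 104 ≤ 126 → Compliance Permit not required.
Sec. 9-7. seating 104 < 134 → High-Occupancy Authorization not required.
Sec. 9-8. seating 104 < 190 → Limited Seating Permit required.
Sec. 9-9. is a worker-owned cooperative; closes midnight, after 10:00 PM → Standard Permit required.
Sec. 9-10. is a home-based business → Municipal Permit required.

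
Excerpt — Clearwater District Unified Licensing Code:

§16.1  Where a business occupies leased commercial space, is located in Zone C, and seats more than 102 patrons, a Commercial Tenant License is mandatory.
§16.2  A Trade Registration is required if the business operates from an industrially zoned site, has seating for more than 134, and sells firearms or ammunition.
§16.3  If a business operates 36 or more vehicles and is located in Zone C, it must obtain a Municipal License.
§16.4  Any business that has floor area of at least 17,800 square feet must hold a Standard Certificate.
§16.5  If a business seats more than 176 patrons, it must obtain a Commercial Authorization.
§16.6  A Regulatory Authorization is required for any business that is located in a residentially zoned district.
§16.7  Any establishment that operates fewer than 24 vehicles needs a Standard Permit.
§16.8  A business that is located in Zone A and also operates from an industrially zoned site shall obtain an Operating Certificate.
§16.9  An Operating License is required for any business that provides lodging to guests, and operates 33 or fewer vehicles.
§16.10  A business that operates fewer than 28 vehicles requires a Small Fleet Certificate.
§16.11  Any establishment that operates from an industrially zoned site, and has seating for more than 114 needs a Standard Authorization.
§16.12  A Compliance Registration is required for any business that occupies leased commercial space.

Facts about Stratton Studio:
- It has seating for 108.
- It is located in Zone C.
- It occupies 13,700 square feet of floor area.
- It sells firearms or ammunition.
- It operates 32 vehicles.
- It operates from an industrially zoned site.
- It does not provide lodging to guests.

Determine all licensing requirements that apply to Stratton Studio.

None

§16.1 operates from an industrially zoned site (not: occupies leased commercial space); is located in Zone C; seating 108 > 102 → Commercial Tenant License not required.
§16.2 operates from an industrially zoned site; seating 108 ≤ 134; sells firearms or ammunition → Trade Registration not required.
§16.3 vehicles 32 < 36; is located in Zone C → Municipal License not required.
§16.4 floor area 13,700 square feet < 17,800 square feet → Standard Certificate not required.
§16.5 seating 108 ≤ 176 → Commercial Authorization not required.
§16.6 is located in Zone C (not: is located in a residentially zoned district) → Regulatory Authorization not required.
§16.7 vehicles 32 ≥ 24 → Standard Permit not required.
§16.8 is located in Zone C (not: is located in Zone A); operates from an industrially zoned site → Operating Certificate not required.
§16.9 does not provide lodging to guests; vehicles 32 ≤ 33 → Operating License not required.
§16.10 vehicles 32 ≥ 28 → Small Fleet Certificate not required.
§16.11 operates from an industrially zoned site; seating 108 ≤ 114 → Standard Authorization not required.
§16.12 operates from an industrially zoned site (not: occupies leased commercial space) → Compliance Registration not required.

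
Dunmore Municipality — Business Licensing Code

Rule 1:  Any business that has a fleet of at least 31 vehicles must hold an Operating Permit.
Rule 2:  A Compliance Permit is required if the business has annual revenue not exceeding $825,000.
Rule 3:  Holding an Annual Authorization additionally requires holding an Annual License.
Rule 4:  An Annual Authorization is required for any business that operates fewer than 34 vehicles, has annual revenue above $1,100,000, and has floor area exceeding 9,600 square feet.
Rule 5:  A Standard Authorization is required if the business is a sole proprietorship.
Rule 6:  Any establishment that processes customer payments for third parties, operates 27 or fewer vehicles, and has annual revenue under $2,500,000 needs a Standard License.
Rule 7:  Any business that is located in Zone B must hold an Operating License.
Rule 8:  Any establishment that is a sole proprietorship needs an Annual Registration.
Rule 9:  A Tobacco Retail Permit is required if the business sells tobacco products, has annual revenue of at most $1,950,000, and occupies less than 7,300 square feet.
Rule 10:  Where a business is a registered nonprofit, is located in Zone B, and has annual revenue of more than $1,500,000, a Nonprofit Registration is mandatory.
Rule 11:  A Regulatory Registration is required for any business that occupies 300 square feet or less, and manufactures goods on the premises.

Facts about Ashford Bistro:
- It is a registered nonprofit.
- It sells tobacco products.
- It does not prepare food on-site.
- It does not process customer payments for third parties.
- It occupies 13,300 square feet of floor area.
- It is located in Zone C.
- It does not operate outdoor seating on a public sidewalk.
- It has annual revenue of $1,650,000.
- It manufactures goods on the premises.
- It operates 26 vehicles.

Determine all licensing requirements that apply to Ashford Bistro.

Rule 1: vehicles 26 < 31 → Operating Permit not required.
Rule 2: revenue $1,650,000 > $825,000 → Compliance Permit not required.
Rule 3: Annual Authorization is required → Annual License also required.
Rule 4: vehicles 26 < 34; revenue $1,650,000 > $1,100,000; floor area 13,300 square feet > 9,600 square feet → Annual Authorization required.
Rule 5: is a registered nonprofit (not: is a sole proprietorship) → Standard Authorization not required.
Rule 6: does not process customer payments for third parties; vehicles 26 ≤ 27; revenue $1,650,000 < $2,500,000 → Standard License not required.
Rule 7: is located in Zone C (not: is located in Zone B) → Operating License not required.
Rule 8: is a registered nonprofit (not: is a sole proprietorship) → Annual Registration not required.
Rule 9: sells tobacco products; revenue $1,650,000 ≤ $1,950,000; floor area 13,300 square feet ≥ 7,300 square feet → Tobacco Retail Permit not required.
Rule 10: is a registered nonprofit; is located in Zone C (not: is located in Zone B); revenue $1,650,000 > $1,500,000 → Nonprofit Registration not required.
Rule 11: floor area 13,300 square feet > 300 square feet; manufactures goods on the premises → Regulatory Registration not required.

Annual Authorization, Annual License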